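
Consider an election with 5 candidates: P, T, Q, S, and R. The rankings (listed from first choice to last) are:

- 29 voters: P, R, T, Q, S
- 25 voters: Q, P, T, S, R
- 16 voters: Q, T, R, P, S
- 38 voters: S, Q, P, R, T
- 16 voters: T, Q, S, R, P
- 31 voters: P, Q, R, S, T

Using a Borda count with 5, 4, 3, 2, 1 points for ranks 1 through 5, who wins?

P: 29·5 + 25·4 + 16·2 + 38·3 + 16·1 + 31·5 = 562
T: 29·3 + 25·3 + 16·4 + 38·1 + 16·5 + 31·1 = 375
Q: 29·2 + 25·5 + 16·5 + 38·4 + 16·4 + 31·4 = 603
S: 29·1 + 25·2 + 16·1 + 38·5 + 16·3 + 31·2 = 395
R: 29·4 + 25·1 + 16·3 + 38·2 + 16·2 + 31·3 = 390
Q has the highest Borda score (603).

Q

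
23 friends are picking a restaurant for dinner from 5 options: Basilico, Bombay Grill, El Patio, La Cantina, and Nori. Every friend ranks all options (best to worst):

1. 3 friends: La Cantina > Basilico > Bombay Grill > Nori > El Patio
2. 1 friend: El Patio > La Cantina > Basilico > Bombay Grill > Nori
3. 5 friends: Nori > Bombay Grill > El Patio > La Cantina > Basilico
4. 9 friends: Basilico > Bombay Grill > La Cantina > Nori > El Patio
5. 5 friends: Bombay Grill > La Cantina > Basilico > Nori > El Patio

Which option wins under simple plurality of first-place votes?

First-place votes: Basilico 9, Bombay Grill 5, El Patio 1, La Cantina 3, Nori 5.
Basilico has the most first-place votes.

Basilico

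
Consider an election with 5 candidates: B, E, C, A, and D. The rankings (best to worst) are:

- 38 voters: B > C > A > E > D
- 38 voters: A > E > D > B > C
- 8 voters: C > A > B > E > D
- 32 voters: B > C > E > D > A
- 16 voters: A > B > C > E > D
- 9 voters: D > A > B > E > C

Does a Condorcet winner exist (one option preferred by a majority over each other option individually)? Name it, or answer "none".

Checking pairwise contests:
A beats B 71–70.
B beats E 103–38.
B beats C 133–8.
C beats A 78–63.
B beats D 94–47.
Every option loses at least one head-to-head, so there is no Condorcet winner.

none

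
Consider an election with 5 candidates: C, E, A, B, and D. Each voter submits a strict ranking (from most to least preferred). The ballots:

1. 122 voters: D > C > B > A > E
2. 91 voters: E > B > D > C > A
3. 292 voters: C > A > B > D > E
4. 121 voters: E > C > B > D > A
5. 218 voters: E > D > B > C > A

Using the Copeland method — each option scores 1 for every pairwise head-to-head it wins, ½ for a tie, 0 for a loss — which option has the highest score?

C: beats A and B; loses to E and D → score 2.
E: beats C, A, B, and D → score 4.
A: loses to C, E, B, and D → score 0.
B: beats A and D; loses to C and E → score 2.
D: beats C and A; loses to E and B → score 2.
E has the best pairwise record.

E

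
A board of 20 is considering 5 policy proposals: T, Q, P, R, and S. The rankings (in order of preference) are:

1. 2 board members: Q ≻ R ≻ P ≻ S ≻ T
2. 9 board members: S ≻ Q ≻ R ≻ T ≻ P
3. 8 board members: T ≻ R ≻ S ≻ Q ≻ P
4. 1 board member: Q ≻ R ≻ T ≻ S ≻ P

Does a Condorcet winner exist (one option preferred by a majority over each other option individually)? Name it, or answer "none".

none

Checking pairwise contests:
Q beats T 12–8.
S beats Q 17–3.
T beats P 18–2.
Q beats R 12–8.
R beats S 11–9.
Every option loses at least one head-to-head, so there is no Condorcet winner.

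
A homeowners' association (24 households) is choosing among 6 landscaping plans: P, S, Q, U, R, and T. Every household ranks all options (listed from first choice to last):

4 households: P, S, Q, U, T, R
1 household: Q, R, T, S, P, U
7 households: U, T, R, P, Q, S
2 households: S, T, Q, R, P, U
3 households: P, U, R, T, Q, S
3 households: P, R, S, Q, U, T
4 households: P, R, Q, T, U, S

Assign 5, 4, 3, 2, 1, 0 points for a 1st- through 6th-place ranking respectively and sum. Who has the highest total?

P

P: 4·5 + 1·1 + 7·2 + 2·1 + 3·5 + 3·5 + 4·5 = 87
S: 4·4 + 1·2 + 7·0 + 2·5 + 3·0 + 3·3 + 4·0 = 37
Q: 4·3 + 1·5 + 7·1 + 2·3 + 3·1 + 3·2 + 4·3 = 51
U: 4·2 + 1·0 + 7·5 + 2·0 + 3·4 + 3·1 + 4·1 = 62
R: 4·0 + 1·4 + 7·3 + 2·2 + 3·3 + 3·4 + 4·4 = 66
T: 4·1 + 1·3 + 7·4 + 2·4 + 3·2 + 3·0 + 4·2 = 57
P has the highest Borda score (87).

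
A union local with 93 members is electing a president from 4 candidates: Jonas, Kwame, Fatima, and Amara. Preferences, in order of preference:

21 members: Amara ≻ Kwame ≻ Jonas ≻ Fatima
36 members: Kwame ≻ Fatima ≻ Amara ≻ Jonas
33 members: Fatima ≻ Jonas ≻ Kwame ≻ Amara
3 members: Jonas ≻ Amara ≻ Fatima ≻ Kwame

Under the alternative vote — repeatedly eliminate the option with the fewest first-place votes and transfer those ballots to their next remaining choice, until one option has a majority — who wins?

Kwame

Round 1: Jonas 3, Kwame 36, Fatima 33, Amara 21. Eliminate Jonas.
Round 2: Kwame 36, Fatima 33, Amara 24. Eliminate Amara.
Round 3: Kwame 57, Fatima 36. Kwame has a majority.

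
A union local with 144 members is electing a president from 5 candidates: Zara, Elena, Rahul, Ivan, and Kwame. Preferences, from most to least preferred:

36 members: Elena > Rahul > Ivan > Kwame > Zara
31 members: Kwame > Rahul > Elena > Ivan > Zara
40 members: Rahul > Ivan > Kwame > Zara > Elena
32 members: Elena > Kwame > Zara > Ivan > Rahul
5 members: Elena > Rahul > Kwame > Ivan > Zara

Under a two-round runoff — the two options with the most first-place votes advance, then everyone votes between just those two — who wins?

Round 1 first-place votes: Zara 0, Elena 73, Rahul 40, Ivan 0, Kwame 31.
Elena and Rahul advance.
Runoff: Elena is preferred to Rahul by 73 voters; Rahul by 71.
Elena wins the runoff.

Elena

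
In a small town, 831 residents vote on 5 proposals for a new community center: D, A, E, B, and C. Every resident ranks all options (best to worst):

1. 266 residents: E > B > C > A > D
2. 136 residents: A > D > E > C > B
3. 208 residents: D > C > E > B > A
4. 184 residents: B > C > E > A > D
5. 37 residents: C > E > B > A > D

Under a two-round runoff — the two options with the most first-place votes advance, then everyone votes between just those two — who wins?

Round 1 first-place votes: D 208, A 136, E 266, B 184, C 37.
E and D advance.
Runoff: E is preferred to D by 487 voters; D by 344.
E wins the runoff.

E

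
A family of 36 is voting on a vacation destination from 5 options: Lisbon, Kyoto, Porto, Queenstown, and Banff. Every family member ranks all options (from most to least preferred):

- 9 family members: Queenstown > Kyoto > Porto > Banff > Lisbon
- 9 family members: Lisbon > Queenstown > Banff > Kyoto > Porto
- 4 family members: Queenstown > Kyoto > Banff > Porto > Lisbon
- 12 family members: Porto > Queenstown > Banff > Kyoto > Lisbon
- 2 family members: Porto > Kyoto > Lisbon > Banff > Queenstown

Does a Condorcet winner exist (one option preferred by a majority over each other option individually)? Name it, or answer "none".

Queenstown

Queenstown vs Lisbon: 25–11 for Queenstown.
Queenstown vs Kyoto: 34–2 for Queenstown.
Queenstown vs Porto: 22–14 for Queenstown.
Queenstown vs Banff: 34–2 for Queenstown.
Queenstown beats every other option head-to-head.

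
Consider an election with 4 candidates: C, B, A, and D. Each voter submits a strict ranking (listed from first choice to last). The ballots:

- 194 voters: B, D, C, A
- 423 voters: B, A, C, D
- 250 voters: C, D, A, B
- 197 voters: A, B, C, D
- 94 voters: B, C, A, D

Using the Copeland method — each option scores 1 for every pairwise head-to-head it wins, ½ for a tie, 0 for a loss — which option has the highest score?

C: beats D; loses to B and A → score 1.
B: beats C, A, and D → score 3.
A: beats C and D; loses to B → score 2.
D: loses to C, B, and A → score 0.
B has the best pairwise record.

B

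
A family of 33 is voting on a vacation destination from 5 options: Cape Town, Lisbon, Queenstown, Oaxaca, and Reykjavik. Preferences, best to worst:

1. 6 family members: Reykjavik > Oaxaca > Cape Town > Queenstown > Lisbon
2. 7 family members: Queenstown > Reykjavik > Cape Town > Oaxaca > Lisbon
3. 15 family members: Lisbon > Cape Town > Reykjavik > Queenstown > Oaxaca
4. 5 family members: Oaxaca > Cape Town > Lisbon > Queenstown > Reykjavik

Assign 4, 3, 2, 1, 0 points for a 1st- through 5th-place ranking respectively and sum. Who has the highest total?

Cape Town: 6·2 + 7·2 + 15·3 + 5·3 = 86
Lisbon: 6·0 + 7·0 + 15·4 + 5·2 = 70
Queenstown: 6·1 + 7·4 + 15·1 + 5·1 = 54
Oaxaca: 6·3 + 7·1 + 15·0 + 5·4 = 45
Reykjavik: 6·4 + 7·3 + 15·2 + 5·0 = 75
Cape Town has the highest Borda score (86).

Cape Town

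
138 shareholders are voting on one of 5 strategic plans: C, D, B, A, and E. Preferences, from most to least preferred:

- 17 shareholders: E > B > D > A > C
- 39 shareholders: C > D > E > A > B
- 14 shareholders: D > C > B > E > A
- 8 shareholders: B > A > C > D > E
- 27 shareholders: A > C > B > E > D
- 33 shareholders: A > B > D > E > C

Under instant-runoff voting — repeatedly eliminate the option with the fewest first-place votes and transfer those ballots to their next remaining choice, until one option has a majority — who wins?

A

Round 1: C 39, D 14, B 8, A 60, E 17. Eliminate B.
Round 2: C 39, D 14, A 68, E 17. Eliminate D.
Round 3: C 53, A 68, E 17. Eliminate E.
Round 4: C 53, A 85. A has a majority.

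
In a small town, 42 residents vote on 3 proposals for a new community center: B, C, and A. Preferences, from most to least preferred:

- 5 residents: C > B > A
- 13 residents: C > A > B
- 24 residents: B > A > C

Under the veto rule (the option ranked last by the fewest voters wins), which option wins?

Last-place votes: B 13, C 24, A 5.
A is ranked last by the fewest voters, so A wins.

A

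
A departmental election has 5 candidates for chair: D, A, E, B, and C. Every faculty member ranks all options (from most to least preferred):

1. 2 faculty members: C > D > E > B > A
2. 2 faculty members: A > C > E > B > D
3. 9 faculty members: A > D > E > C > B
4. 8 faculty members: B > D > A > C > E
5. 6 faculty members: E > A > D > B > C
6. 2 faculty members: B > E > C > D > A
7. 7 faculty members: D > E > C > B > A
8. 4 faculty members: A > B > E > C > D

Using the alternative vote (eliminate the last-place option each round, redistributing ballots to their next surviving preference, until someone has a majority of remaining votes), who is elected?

Round 1: D 7, A 15, E 6, B 10, C 2. Eliminate C.
Round 2: D 9, A 15, E 6, B 10. Eliminate E.
Round 3: D 9, A 21, B 10. A has a majority.

A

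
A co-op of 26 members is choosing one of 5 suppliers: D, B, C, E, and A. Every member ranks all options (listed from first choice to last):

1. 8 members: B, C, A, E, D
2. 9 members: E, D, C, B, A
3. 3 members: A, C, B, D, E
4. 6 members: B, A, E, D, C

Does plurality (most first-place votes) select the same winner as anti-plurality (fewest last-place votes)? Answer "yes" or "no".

yes

Plurality — first-place votes: D 0, B 14, C 0, E 9, A 3. Winner: B.
Anti-plurality — last-place votes: D 8, B 0, C 6, E 3, A 9. Winner: B.
The two methods agree.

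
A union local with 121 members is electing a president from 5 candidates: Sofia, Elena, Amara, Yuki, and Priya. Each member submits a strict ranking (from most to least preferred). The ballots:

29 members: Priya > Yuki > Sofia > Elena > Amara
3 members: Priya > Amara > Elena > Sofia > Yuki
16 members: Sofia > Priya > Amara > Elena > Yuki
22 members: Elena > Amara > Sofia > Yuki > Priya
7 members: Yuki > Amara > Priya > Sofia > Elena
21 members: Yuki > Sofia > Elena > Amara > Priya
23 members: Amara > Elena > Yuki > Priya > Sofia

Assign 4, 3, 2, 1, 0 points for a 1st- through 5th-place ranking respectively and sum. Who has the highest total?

Yuki

Sofia: 29·2 + 3·1 + 16·4 + 22·2 + 7·1 + 21·3 + 23·0 = 239
Elena: 29·1 + 3·2 + 16·1 + 22·4 + 7·0 + 21·2 + 23·3 = 250
Amara: 29·0 + 3·3 + 16·2 + 22·3 + 7·3 + 21·1 + 23·4 = 241
Yuki: 29·3 + 3·0 + 16·0 + 22·1 + 7·4 + 21·4 + 23·2 = 267
Priya: 29·4 + 3·4 + 16·3 + 22·0 + 7·2 + 21·0 + 23·1 = 213
Yuki has the highest Borda score (267).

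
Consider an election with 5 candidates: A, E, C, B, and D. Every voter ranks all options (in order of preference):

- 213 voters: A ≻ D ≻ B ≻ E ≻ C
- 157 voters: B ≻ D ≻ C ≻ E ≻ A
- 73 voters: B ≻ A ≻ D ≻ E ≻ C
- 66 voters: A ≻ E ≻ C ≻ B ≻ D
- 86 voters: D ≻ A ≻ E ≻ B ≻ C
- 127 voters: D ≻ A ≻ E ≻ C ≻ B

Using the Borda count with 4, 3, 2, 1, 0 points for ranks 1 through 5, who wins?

D

A: 213·4 + 157·0 + 73·3 + 66·4 + 86·3 + 127·3 = 1974
E: 213·1 + 157·1 + 73·1 + 66·3 + 86·2 + 127·2 = 1067
C: 213·0 + 157·2 + 73·0 + 66·2 + 86·0 + 127·1 = 573
B: 213·2 + 157·4 + 73·4 + 66·1 + 86·1 + 127·0 = 1498
D: 213·3 + 157·3 + 73·2 + 66·0 + 86·4 + 127·4 = 2108
D has the highest Borda score (2108).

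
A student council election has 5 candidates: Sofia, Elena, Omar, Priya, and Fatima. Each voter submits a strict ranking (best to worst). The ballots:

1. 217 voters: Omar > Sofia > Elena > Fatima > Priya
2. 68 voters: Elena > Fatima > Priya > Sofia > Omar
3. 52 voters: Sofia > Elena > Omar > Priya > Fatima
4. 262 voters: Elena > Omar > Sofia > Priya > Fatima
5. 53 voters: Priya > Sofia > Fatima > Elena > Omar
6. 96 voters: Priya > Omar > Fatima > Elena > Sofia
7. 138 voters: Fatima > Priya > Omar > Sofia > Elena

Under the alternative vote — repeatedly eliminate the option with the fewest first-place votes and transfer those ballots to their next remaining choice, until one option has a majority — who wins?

Elena

Round 1: Sofia 52, Elena 330, Omar 217, Priya 149, Fatima 138. Eliminate Sofia.
Round 2: Elena 382, Omar 217, Priya 149, Fatima 138. Eliminate Fatima.
Round 3: Elena 382, Omar 217, Priya 287. Eliminate Omar.
Round 4: Elena 599, Priya 287. Elena has a majority.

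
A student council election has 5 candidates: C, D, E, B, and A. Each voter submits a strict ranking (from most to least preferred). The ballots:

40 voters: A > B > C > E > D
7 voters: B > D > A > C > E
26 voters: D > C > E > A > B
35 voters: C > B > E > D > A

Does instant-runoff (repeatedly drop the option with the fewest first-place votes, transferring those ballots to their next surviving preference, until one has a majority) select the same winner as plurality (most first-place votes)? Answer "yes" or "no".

Instant-runoff — R1 C 35, D 26, E 0, B 7, A 40 (E out); R2 C 35, D 26, B 7, A 40 (B out); R3 C 35, D 33, A 40 (D out); R4 C 61, A 47 (C winner). Winner: C.
Plurality — first-place votes: C 35, D 26, E 0, B 7, A 40. Winner: A.
The two methods disagree.

no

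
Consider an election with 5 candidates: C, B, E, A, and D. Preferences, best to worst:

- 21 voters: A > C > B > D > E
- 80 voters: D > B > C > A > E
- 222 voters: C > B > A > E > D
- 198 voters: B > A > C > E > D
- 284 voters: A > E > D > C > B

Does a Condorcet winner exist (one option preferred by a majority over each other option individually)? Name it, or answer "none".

none

Checking pairwise contests:
A beats C 503–302.
C beats B 527–278.
C beats E 521–284.
B beats A 500–305.
C beats D 441–364.
Every option loses at least one head-to-head, so there is no Condorcet winner.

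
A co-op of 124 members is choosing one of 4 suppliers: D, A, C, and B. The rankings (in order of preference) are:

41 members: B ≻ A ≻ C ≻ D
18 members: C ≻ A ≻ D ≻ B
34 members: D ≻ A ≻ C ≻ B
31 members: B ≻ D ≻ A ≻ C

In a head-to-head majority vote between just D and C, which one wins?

D

Voters preferring D to C: 65; preferring C to D: 59.
D wins the head-to-head.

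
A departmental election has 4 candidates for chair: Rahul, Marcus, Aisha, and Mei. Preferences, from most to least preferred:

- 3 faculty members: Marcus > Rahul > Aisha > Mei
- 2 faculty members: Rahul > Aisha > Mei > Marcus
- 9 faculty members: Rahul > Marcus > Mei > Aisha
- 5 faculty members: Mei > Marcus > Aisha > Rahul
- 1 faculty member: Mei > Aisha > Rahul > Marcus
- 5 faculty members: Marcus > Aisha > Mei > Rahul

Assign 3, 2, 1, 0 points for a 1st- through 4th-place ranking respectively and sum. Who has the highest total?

Rahul: 3·2 + 2·3 + 9·3 + 5·0 + 1·1 + 5·0 = 40
Marcus: 3·3 + 2·0 + 9·2 + 5·2 + 1·0 + 5·3 = 52
Aisha: 3·1 + 2·2 + 9·0 + 5·1 + 1·2 + 5·2 = 24
Mei: 3·0 + 2·1 + 9·1 + 5·3 + 1·3 + 5·1 = 34
Marcus has the highest Borda score (52).

Marcus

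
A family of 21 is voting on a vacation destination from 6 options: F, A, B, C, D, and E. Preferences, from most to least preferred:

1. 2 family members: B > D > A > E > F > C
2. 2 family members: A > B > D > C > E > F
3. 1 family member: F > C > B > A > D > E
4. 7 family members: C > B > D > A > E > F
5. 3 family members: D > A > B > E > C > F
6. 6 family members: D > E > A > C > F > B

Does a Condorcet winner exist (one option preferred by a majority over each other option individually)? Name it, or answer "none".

none

Checking pairwise contests:
A beats F 20–1.
D beats A 18–3.
A beats B 11–10.
A beats C 13–8.
B beats D 12–9.
A beats E 15–6.
Every option loses at least one head-to-head, so there is no Condorcet winner.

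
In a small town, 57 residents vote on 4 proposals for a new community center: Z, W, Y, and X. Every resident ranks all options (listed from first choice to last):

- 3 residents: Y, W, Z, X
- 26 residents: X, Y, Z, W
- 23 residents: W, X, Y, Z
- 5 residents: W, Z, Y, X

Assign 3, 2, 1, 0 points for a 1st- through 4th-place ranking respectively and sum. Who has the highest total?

X

Z: 3·1 + 26·1 + 23·0 + 5·2 = 39
W: 3·2 + 26·0 + 23·3 + 5·3 = 90
Y: 3·3 + 26·2 + 23·1 + 5·1 = 89
X: 3·0 + 26·3 + 23·2 + 5·0 = 124
X has the highest Borda score (124).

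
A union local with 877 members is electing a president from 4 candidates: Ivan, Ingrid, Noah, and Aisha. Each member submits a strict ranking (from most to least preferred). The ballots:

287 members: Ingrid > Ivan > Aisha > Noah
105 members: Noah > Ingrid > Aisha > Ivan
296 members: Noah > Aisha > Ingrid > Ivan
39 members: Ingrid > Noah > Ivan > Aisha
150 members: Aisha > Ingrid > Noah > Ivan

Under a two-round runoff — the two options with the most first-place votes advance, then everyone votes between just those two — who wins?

Round 1 first-place votes: Ivan 0, Ingrid 326, Noah 401, Aisha 150.
Noah and Ingrid advance.
Runoff: Noah is preferred to Ingrid by 401 voters; Ingrid by 476.
Ingrid wins the runoff.

Ingrid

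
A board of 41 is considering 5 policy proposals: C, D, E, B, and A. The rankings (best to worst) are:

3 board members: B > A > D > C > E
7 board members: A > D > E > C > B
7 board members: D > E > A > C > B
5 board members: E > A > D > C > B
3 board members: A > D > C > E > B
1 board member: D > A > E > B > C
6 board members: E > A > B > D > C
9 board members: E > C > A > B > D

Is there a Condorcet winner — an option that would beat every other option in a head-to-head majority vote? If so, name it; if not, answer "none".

Checking pairwise contests:
D beats C 32–9.
A beats D 33–8.
D beats E 21–20.
C beats B 31–10.
E beats A 27–14.
Every option loses at least one head-to-head, so there is no Condorcet winner.

none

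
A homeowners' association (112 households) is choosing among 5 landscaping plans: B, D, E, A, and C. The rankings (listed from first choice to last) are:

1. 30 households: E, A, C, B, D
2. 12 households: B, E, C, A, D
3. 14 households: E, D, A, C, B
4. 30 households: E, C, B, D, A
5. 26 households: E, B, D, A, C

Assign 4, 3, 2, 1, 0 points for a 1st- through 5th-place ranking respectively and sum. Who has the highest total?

E

B: 30·1 + 12·4 + 14·0 + 30·2 + 26·3 = 216
D: 30·0 + 12·0 + 14·3 + 30·1 + 26·2 = 124
E: 30·4 + 12·3 + 14·4 + 30·4 + 26·4 = 436
A: 30·3 + 12·1 + 14·2 + 30·0 + 26·1 = 156
C: 30·2 + 12·2 + 14·1 + 30·3 + 26·0 = 188
E has the highest Borda score (436).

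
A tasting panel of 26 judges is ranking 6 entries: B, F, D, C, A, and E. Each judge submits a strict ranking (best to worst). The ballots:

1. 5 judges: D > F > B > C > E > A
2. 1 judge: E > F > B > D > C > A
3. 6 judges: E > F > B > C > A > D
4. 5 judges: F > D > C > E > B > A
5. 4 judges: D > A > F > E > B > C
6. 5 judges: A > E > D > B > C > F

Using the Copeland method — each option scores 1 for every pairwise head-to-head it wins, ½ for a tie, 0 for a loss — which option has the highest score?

D

B: beats C and A; loses to F, D, and E → score 2.
F: beats B, C, A, and E; loses to D → score 4.
D: beats B, F, C, A, and E → score 5.
C: beats A; loses to B, F, D, and E → score 1.
A: loses to B, F, D, C, and E → score 0.
E: beats B, C, and A; loses to F and D → score 3.
D has the best pairwise record.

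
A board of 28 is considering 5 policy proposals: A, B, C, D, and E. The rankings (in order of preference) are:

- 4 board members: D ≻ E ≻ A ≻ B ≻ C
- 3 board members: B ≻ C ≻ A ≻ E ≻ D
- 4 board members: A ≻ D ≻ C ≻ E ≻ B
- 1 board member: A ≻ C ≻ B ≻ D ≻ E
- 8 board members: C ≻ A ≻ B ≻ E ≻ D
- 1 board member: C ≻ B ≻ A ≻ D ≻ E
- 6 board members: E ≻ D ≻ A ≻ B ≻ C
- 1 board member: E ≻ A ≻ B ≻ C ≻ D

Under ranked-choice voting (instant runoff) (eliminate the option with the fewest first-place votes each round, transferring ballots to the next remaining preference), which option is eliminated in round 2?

D

Round 1: A 5, B 3, C 9, D 4, E 7. Eliminate B.
Round 2: A 5, C 12, D 4, E 7. Eliminate D.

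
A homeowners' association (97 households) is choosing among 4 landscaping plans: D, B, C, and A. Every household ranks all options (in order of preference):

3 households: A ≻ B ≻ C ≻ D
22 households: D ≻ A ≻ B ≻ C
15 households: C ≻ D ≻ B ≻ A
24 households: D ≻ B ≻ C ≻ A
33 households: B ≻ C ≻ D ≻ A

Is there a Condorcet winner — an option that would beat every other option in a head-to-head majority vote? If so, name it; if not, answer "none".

Checking pairwise contests:
C beats D 51–46.
D beats B 61–36.
B beats C 82–15.
D beats A 94–3.
Every option loses at least one head-to-head, so there is no Condorcet winner.

none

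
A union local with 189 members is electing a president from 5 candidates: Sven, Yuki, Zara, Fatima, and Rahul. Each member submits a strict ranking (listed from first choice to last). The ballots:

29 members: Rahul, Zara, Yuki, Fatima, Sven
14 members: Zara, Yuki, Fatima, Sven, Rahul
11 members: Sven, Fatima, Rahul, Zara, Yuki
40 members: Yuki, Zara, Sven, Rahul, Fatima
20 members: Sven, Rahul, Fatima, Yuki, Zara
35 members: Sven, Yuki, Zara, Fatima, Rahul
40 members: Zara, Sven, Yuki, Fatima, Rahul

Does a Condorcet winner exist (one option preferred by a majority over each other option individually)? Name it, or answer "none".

Checking pairwise contests:
Zara beats Sven 123–66.
Sven beats Yuki 106–83.
Yuki beats Zara 95–94.
Sven beats Fatima 146–43.
Sven beats Rahul 160–29.
Every option loses at least one head-to-head, so there is no Condorcet winner.

none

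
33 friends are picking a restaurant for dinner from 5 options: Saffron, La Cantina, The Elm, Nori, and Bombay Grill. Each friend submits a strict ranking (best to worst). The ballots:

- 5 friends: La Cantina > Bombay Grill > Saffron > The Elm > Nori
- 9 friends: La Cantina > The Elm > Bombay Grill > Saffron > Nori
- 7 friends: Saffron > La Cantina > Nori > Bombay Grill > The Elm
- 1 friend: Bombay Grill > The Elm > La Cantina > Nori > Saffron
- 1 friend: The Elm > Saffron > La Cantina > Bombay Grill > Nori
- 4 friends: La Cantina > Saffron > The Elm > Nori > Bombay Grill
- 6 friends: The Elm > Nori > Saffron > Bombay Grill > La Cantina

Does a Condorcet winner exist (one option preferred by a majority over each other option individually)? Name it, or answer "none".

La Cantina vs Saffron: 19–14 for La Cantina.
La Cantina vs The Elm: 25–8 for La Cantina.
La Cantina vs Nori: 27–6 for La Cantina.
La Cantina vs Bombay Grill: 26–7 for La Cantina.
La Cantina beats every other option head-to-head.

La Cantina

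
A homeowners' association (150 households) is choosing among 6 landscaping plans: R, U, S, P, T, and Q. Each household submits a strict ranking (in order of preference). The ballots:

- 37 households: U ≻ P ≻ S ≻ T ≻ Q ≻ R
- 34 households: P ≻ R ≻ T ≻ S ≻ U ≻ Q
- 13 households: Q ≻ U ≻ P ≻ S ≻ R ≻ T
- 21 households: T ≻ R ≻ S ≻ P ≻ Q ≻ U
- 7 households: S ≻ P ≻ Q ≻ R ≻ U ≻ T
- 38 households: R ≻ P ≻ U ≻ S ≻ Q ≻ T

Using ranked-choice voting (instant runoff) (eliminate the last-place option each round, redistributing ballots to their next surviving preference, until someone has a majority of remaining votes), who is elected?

Round 1: R 38, U 37, S 7, P 34, T 21, Q 13. Eliminate S.
Round 2: R 38, U 37, P 41, T 21, Q 13. Eliminate Q.
Round 3: R 38, U 50, P 41, T 21. Eliminate T.
Round 4: R 59, U 50, P 41. Eliminate P.
Round 5: R 100, U 50. R has a majority.

R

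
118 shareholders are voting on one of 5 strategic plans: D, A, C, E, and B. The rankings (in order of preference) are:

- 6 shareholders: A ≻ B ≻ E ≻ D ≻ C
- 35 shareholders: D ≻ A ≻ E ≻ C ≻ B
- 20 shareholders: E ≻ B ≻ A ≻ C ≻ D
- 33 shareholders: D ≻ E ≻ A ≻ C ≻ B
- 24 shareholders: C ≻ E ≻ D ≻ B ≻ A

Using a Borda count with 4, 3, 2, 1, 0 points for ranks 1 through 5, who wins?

E

D: 6·1 + 35·4 + 20·0 + 33·4 + 24·2 = 326
A: 6·4 + 35·3 + 20·2 + 33·2 + 24·0 = 235
C: 6·0 + 35·1 + 20·1 + 33·1 + 24·4 = 184
E: 6·2 + 35·2 + 20·4 + 33·3 + 24·3 = 333
B: 6·3 + 35·0 + 20·3 + 33·0 + 24·1 = 102
E has the highest Borda score (333).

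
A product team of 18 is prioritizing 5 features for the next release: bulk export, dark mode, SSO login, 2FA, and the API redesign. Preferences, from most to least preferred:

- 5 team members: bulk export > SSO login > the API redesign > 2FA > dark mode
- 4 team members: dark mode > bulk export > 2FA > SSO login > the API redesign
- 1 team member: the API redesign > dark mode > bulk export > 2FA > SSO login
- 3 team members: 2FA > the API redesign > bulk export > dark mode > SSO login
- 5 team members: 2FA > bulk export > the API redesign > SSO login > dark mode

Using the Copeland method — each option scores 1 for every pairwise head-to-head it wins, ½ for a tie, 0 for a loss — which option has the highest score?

bulk export

bulk export: beats dark mode, SSO login, 2FA, and the API redesign → score 4.
dark mode: loses to bulk export, SSO login, 2FA, and the API redesign → score 0.
SSO login: beats dark mode; ties the API redesign; loses to bulk export and 2FA → score 1.5.
2FA: beats dark mode, SSO login, and the API redesign; loses to bulk export → score 3.
the API redesign: beats dark mode; ties SSO login; loses to bulk export and 2FA → score 1.5.
bulk export has the best pairwise record.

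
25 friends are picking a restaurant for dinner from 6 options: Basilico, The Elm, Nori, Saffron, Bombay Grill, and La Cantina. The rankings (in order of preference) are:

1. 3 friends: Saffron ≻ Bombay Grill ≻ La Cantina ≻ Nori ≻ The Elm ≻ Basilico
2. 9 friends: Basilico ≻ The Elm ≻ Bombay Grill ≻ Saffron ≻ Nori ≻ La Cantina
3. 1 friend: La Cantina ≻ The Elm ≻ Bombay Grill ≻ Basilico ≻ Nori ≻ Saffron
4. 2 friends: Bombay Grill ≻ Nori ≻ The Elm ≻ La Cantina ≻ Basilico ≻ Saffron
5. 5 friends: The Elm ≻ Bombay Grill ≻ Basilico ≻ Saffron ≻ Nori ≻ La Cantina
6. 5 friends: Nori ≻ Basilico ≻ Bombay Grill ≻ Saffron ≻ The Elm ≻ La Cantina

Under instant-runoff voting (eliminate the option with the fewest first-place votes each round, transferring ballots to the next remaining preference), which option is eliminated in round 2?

Bombay Grill

Round 1: Basilico 9, The Elm 5, Nori 5, Saffron 3, Bombay Grill 2, La Cantina 1. Eliminate La Cantina.
Round 2: Basilico 9, The Elm 6, Nori 5, Saffron 3, Bombay Grill 2. Eliminate Bombay Grill.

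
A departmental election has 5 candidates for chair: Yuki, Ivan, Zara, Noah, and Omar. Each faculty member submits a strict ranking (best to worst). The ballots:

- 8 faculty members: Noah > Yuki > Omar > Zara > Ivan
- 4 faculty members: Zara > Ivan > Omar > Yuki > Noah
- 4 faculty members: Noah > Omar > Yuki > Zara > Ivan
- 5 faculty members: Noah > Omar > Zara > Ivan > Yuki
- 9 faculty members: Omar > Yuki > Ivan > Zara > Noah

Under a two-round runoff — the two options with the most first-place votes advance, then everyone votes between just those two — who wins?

Round 1 first-place votes: Yuki 0, Ivan 0, Zara 4, Noah 17, Omar 9.
Noah and Omar advance.
Runoff: Noah is preferred to Omar by 17 voters; Omar by 13.
Noah wins the runoff.

Noah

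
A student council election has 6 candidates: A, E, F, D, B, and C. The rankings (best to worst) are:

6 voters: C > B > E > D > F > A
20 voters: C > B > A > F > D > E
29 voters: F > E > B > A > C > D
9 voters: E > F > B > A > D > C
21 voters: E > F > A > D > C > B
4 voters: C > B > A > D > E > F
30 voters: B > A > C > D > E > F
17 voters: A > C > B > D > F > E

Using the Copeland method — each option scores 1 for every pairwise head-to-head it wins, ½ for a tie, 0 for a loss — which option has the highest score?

A: beats E, F, D, and C; loses to B → score 4.
E: beats F; loses to A, D, B, and C → score 1.
F: beats D; loses to A, E, B, and C → score 1.
D: beats E; loses to A, F, B, and C → score 1.
B: beats A, E, F, and D; ties C → score 4.5.
C: beats E, F, and D; ties B; loses to A → score 3.5.
B has the best pairwise record.

B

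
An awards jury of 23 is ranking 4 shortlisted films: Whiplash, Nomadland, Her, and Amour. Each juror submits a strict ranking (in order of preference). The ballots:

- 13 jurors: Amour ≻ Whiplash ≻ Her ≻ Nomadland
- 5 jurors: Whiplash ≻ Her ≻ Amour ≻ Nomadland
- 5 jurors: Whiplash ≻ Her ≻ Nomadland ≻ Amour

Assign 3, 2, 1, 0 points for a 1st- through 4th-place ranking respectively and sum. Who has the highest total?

Whiplash: 13·2 + 5·3 + 5·3 = 56
Nomadland: 13·0 + 5·0 + 5·1 = 5
Her: 13·1 + 5·2 + 5·2 = 33
Amour: 13·3 + 5·1 + 5·0 = 44
Whiplash has the highest Borda score (56).

Whiplash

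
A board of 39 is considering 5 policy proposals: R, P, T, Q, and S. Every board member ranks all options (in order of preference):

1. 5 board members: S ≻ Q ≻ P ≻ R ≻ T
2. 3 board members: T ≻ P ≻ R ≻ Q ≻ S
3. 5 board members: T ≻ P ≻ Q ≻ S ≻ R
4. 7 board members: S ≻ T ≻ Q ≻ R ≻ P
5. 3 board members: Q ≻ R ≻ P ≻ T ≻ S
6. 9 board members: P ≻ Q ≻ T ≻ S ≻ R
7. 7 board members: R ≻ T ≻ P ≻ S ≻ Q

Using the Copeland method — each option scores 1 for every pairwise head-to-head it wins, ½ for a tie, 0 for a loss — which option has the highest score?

T

R: loses to P, T, Q, and S → score 0.
P: beats R, Q, and S; loses to T → score 3.
T: beats R, P, Q, and S → score 4.
Q: beats R and S; loses to P and T → score 2.
S: beats R; loses to P, T, and Q → score 1.
T has the best pairwise record.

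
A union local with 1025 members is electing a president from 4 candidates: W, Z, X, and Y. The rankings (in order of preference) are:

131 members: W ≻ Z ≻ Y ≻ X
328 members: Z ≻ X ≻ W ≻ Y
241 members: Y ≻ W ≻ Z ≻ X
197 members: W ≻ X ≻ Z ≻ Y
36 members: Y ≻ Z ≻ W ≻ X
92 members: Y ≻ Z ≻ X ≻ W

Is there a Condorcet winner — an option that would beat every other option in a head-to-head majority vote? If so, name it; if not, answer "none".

W

W vs Z: 569–456 for W.
W vs X: 605–420 for W.
W vs Y: 656–369 for W.
W beats every other option head-to-head.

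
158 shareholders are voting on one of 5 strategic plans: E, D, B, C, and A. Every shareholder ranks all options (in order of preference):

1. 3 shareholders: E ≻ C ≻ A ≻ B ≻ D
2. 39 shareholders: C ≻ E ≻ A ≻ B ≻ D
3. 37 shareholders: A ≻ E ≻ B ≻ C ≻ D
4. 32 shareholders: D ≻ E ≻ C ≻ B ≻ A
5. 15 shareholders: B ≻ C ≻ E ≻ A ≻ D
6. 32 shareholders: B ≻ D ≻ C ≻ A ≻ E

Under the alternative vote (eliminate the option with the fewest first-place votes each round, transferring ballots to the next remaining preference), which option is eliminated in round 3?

A

Round 1: E 3, D 32, B 47, C 39, A 37. Eliminate E.
Round 2: D 32, B 47, C 42, A 37. Eliminate D.
Round 3: B 47, C 74, A 37. Eliminate A.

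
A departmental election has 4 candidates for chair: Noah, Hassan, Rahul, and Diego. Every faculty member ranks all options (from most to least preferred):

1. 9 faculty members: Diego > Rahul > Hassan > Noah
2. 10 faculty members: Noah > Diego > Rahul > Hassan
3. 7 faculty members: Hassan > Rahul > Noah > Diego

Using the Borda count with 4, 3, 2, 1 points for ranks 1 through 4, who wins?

Noah: 9·1 + 10·4 + 7·2 = 63
Hassan: 9·2 + 10·1 + 7·4 = 56
Rahul: 9·3 + 10·2 + 7·3 = 68
Diego: 9·4 + 10·3 + 7·1 = 73
Diego has the highest Borda score (73).

Diego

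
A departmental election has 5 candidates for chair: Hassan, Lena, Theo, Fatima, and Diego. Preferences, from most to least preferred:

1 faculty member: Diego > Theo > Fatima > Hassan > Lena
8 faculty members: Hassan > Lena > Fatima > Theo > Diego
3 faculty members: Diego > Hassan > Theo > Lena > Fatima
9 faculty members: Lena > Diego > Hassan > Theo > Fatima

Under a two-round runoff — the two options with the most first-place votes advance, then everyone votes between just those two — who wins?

Round 1 first-place votes: Hassan 8, Lena 9, Theo 0, Fatima 0, Diego 4.
Lena and Hassan advance.
Runoff: Lena is preferred to Hassan by 9 voters; Hassan by 12.
Hassan wins the runoff.

Hassan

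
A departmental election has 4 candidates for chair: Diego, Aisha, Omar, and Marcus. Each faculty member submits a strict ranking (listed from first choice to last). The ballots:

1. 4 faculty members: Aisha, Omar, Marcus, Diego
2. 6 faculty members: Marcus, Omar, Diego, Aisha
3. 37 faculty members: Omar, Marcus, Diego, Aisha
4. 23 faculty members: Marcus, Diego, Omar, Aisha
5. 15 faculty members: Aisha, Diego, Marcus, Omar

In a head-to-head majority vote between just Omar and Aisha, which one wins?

Voters preferring Omar to Aisha: 66; preferring Aisha to Omar: 19.
Omar wins the head-to-head.

Omar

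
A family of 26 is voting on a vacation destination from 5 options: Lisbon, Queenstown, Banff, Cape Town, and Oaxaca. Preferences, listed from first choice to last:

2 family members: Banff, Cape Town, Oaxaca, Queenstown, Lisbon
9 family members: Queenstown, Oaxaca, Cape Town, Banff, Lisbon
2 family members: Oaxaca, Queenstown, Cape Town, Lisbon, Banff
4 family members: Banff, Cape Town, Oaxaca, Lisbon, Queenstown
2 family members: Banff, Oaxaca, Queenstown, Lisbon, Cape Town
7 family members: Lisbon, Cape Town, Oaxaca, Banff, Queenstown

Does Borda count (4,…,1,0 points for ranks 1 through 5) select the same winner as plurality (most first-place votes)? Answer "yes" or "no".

no

Borda — scores: Lisbon 36, Queenstown 48, Banff 48, Cape Town 61, Oaxaca 67. Winner: Oaxaca.
Plurality — first-place votes: Lisbon 7, Queenstown 9, Banff 8, Cape Town 0, Oaxaca 2. Winner: Queenstown.
The two methods disagree.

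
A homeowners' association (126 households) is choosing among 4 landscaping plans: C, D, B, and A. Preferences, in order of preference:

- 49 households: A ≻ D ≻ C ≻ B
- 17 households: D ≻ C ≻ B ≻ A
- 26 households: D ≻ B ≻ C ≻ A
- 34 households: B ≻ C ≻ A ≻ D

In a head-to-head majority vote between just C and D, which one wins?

Voters preferring C to D: 34; preferring D to C: 92.
D wins the head-to-head.

D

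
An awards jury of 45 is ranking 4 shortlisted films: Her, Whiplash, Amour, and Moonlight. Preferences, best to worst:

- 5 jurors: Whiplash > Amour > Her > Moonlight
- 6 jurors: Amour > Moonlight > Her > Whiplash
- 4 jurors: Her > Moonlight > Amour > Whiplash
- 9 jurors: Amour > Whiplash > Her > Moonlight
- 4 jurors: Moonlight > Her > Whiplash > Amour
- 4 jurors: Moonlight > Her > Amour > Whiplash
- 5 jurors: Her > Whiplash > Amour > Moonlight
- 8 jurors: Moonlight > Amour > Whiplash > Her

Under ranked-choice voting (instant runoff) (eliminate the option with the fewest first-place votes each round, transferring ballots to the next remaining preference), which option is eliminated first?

Round 1: Her 9, Whiplash 5, Amour 15, Moonlight 16. Eliminate Whiplash.

Whiplash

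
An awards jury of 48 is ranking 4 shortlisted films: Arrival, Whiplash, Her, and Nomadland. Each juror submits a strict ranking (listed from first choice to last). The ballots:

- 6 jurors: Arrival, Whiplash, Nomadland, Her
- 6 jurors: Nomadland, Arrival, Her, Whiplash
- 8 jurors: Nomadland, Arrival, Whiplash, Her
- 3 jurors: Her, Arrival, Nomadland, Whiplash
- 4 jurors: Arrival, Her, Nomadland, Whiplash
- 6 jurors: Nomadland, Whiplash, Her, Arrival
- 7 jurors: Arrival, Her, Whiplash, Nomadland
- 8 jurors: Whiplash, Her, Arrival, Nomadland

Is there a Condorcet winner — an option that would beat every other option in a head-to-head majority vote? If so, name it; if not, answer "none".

Arrival vs Whiplash: 34–14 for Arrival.
Arrival vs Her: 31–17 for Arrival.
Arrival vs Nomadland: 28–20 for Arrival.
Arrival beats every other option head-to-head.

Arrival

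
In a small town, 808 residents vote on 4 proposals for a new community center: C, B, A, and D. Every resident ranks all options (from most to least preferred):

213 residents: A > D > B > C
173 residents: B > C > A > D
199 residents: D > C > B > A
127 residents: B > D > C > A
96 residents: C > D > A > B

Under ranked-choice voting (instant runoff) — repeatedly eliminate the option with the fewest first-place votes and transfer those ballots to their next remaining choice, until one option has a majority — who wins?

Round 1: C 96, B 300, A 213, D 199. Eliminate C.
Round 2: B 300, A 213, D 295. Eliminate A.
Round 3: B 300, D 508. D has a majority.

D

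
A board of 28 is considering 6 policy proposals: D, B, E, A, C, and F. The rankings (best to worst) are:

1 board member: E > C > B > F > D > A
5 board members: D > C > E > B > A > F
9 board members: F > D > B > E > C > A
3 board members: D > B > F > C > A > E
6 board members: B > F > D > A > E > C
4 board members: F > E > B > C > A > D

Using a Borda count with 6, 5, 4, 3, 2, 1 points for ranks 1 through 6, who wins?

D: 1·2 + 5·6 + 9·5 + 3·6 + 6·4 + 4·1 = 123
B: 1·4 + 5·3 + 9·4 + 3·5 + 6·6 + 4·4 = 122
E: 1·6 + 5·4 + 9·3 + 3·1 + 6·2 + 4·5 = 88
A: 1·1 + 5·2 + 9·1 + 3·2 + 6·3 + 4·2 = 52
C: 1·5 + 5·5 + 9·2 + 3·3 + 6·1 + 4·3 = 75
F: 1·3 + 5·1 + 9·6 + 3·4 + 6·5 + 4·6 = 128
F has the highest Borda score (128).

F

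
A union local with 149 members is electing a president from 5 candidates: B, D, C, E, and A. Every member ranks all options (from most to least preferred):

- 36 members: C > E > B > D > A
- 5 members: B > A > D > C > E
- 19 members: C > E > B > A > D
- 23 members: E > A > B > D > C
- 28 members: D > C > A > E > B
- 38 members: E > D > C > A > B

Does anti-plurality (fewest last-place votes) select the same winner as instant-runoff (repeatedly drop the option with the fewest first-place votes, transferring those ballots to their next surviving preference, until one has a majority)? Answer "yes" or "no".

Anti-plurality — last-place votes: B 66, D 19, C 23, E 5, A 36. Winner: E.
Instant-runoff — R1 B 5, D 28, C 55, E 61, A 0 (A out); R2 B 5, D 28, C 55, E 61 (B out); R3 D 33, C 55, E 61 (D out); R4 C 88, E 61 (C winner). Winner: C.
The two methods disagree.

no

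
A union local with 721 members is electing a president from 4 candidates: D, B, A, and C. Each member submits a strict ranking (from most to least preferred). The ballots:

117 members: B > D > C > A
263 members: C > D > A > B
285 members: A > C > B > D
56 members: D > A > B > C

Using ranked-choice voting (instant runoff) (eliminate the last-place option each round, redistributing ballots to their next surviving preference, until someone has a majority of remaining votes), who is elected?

Round 1: D 56, B 117, A 285, C 263. Eliminate D.
Round 2: B 117, A 341, C 263. Eliminate B.
Round 3: A 341, C 380. C has a majority.

C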